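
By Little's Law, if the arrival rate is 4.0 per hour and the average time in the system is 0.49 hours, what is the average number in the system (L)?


L = lambda * W = 4.0 * 0.49 = 1.96

1.96


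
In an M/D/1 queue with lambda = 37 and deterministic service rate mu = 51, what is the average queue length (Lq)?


M/D/1: Lq = rho^2 / (2*(1-rho)) where rho = 37/51; Lq = 0.96

0.96


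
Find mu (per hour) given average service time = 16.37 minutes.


mu = 60 / avg_service_time = 60 / 16.37 = 3.67 per hour

3.67 per hour


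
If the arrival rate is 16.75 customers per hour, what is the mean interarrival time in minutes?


Mean interarrival time = 60/lambda = 60/16.75 = 3.58 minutes

3.58 minutes


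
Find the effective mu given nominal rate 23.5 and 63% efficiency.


Effective rate = mu * efficiency = 23.5 * 0.63 = 14.81 per hour

14.81 per hour


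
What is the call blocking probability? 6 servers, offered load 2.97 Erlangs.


B(N,A) = (A^N/N!) / sum(A^k/k!, k=0..N) with N=6, A=2.97 = 0.0505

0.0505


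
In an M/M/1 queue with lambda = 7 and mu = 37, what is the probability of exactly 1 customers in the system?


rho = 7/37; P(n) = (1-rho)*rho^n = (1-7/37)*(7/37)^1 = 0.1534

0.1534


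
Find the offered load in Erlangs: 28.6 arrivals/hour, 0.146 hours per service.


Offered load a = lambda * E[S] = 28.6 * 0.146 = 4.18 Erlangs

4.18 Erlangs


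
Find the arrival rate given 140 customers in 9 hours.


lambda = total arrivals / time = 140 / 9 = 15.56 per hour

15.56 per hour


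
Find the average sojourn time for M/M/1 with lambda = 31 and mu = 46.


W = 1/(mu - lambda) = 1/(46 - 31) = 0.0667 hours

0.0667 hours


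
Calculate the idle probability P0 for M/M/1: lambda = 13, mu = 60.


P0 = 1 - rho = 1 - 13/60 = 0.7833

0.7833


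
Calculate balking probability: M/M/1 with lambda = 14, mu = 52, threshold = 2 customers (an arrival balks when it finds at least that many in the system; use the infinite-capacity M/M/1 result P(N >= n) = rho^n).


P(N >= 2) = rho^2 = (14/52)^2 = 0.0725

0.0725


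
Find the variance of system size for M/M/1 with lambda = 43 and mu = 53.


rho = 43/53; Var(N) = rho/(1-rho)^2 = 22.79

22.79


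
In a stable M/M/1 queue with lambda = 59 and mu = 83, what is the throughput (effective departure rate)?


For a stable queue (lambda < mu), throughput = lambda = 59 per hour

59 per hour


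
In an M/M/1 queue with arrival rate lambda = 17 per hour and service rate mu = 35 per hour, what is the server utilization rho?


rho = lambda/mu = 17/35 = 0.4857

0.4857


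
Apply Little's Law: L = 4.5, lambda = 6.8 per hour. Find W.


W = L / lambda = 4.5 / 6.8 = 0.6618 hours

0.6618 hours


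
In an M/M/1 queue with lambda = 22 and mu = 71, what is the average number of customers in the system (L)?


rho = 22/71; L = rho/(1-rho) = 0.45

0.45


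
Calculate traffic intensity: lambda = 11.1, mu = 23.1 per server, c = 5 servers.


rho = lambda / (c * mu) = 11.1 / (5 * 23.1) = 0.0961

0.0961


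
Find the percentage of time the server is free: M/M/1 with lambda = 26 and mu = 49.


Idle fraction = (1 - rho) * 100 = (1 - 26/49) * 100 = 46.9%

46.9%


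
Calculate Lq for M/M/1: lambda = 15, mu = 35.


rho = 15/35; Lq = rho^2/(1-rho) = 0.32

0.32


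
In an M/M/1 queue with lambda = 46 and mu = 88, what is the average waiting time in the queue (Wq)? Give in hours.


rho = 46/88; Wq = rho/(mu - lambda) = 0.0124 hours

0.0124 hours


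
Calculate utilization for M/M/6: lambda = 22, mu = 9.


rho = lambda/(c*mu) = 22/(6*9) = 0.4074

0.4074


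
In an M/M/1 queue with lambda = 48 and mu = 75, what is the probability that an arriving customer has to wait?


P(wait) = rho = lambda/mu = 48/75 = 0.64

0.64


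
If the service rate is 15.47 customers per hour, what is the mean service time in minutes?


Mean service time = 60/mu = 60/15.47 = 3.88 minutes

3.88 minutes


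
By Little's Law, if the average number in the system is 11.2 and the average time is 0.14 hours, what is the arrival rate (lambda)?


lambda = L / W = 11.2 / 0.14 = 80.0 per hour

80.0 per hour


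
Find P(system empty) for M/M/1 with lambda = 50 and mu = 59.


P0 = 1 - rho = 1 - 50/59 = 0.1525

0.1525


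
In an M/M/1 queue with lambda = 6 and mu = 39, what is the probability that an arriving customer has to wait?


P(wait) = rho = lambda/mu = 6/39 = 0.1538

0.1538


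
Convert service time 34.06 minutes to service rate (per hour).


mu = 60 / avg_service_time = 60 / 34.06 = 1.76 per hour

1.76 per hour


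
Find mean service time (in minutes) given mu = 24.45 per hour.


Mean service time = 60/mu = 60/24.45 = 2.45 minutes

2.45 minutes


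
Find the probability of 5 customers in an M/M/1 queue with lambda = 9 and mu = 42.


rho = 9/42; P(n) = (1-rho)*rho^n = (1-9/42)*(9/42)^5 = 0.0004

0.0004


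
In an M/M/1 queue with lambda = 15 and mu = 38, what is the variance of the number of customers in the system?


rho = 15/38; Var(N) = rho/(1-rho)^2 = 1.08

1.08


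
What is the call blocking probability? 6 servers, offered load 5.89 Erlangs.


B(N,A) = (A^N/N!) / sum(A^k/k!, k=0..N) with N=6, A=5.89 = 0.2572

0.2572


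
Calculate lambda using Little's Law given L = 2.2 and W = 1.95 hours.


lambda = L / W = 2.2 / 1.95 = 1.13 per hour

1.13 per hour


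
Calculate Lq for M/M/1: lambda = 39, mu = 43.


rho = 39/43; Lq = rho^2/(1-rho) = 8.84

8.84


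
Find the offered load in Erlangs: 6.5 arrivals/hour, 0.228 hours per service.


Offered load a = lambda * E[S] = 6.5 * 0.228 = 1.48 Erlangs

1.48 Erlangs


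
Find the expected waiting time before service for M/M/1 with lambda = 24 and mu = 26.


rho = 24/26; Wq = rho/(mu - lambda) = 0.4615 hours

0.4615 hours


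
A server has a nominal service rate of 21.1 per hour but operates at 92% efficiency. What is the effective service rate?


Effective rate = mu * efficiency = 21.1 * 0.92 = 19.41 per hour

19.41 per hour


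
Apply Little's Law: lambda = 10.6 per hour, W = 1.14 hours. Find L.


L = lambda * W = 10.6 * 1.14 = 12.08

12.08


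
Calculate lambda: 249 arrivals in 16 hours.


lambda = total arrivals / time = 249 / 16 = 15.56 per hour

15.56 per hour


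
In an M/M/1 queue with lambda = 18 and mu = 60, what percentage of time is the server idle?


Idle fraction = (1 - rho) * 100 = (1 - 18/60) * 100 = 70.0%

70.0%


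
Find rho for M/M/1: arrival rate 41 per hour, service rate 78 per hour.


rho = lambda/mu = 41/78 = 0.5256

0.5256


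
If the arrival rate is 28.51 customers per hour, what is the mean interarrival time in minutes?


Mean interarrival time = 60/lambda = 60/28.51 = 2.1 minutes

2.1 minutes


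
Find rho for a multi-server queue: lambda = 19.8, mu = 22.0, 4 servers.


rho = lambda / (c * mu) = 19.8 / (4 * 22.0) = 0.225

0.225


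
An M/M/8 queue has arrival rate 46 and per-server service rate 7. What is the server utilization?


rho = lambda/(c*mu) = 46/(8*7) = 0.8214

0.8214


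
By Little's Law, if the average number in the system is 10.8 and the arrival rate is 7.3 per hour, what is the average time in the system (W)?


W = L / lambda = 10.8 / 7.3 = 1.4795 hours

1.4795 hours


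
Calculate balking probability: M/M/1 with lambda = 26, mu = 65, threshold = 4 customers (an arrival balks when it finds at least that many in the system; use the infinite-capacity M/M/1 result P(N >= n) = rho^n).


P(N >= 4) = rho^4 = (26/65)^4 = 0.0256

0.0256


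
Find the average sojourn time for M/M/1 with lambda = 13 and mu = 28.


W = 1/(mu - lambda) = 1/(28 - 13) = 0.0667 hours

0.0667 hours


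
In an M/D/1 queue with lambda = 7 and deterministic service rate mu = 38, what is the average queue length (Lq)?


M/D/1: Lq = rho^2 / (2*(1-rho)) where rho = 7/38; Lq = 0.02

0.02


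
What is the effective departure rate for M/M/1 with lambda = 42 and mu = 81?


For a stable queue (lambda < mu), throughput = lambda = 42 per hour

42 per hour


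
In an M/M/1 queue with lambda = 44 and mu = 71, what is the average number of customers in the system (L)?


rho = 44/71; L = rho/(1-rho) = 1.63

1.63


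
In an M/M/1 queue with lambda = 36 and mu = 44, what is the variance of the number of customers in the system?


rho = 36/44; Var(N) = rho/(1-rho)^2 = 24.75

24.75


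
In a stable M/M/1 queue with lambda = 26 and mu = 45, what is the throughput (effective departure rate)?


For a stable queue (lambda < mu), throughput = lambda = 26 per hour

26 per hour


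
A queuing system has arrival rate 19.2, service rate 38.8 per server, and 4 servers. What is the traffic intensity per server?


rho = lambda / (c * mu) = 19.2 / (4 * 38.8) = 0.1237

0.1237


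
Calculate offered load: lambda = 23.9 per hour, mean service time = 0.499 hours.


Offered load a = lambda * E[S] = 23.9 * 0.499 = 11.93 Erlangs

11.93 Erlangs


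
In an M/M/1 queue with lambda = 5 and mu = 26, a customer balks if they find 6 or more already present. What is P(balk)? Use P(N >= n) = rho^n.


P(N >= 6) = rho^6 = (5/26)^6 = 0.0001

0.0001


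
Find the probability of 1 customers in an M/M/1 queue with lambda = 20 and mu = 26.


rho = 20/26; P(n) = (1-rho)*rho^n = (1-20/26)*(20/26)^1 = 0.1775

0.1775


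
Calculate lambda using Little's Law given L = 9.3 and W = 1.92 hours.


lambda = L / W = 9.3 / 1.92 = 4.84 per hour

4.84 per hour


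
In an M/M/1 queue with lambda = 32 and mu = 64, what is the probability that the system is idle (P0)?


P0 = 1 - rho = 1 - 32/64 = 0.5

0.5


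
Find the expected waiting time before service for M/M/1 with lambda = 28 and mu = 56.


rho = 28/56; Wq = rho/(mu - lambda) = 0.0179 hours

0.0179 hours


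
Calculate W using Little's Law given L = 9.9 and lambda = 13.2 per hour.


W = L / lambda = 9.9 / 13.2 = 0.75 hours

0.75 hours


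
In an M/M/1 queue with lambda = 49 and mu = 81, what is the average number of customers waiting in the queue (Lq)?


rho = 49/81; Lq = rho^2/(1-rho) = 0.93

0.93


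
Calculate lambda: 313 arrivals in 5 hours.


lambda = total arrivals / time = 313 / 5 = 62.6 per hour

62.6 per hour


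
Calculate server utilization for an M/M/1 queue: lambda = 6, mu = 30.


rho = lambda/mu = 6/30 = 0.2

0.2


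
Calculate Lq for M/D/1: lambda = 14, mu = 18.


M/D/1: Lq = rho^2 / (2*(1-rho)) where rho = 14/18; Lq = 1.36

1.36


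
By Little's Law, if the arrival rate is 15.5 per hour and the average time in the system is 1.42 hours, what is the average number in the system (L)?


L = lambda * W = 15.5 * 1.42 = 22.01

22.01


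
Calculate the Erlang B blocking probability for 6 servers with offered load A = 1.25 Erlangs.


B(N,A) = (A^N/N!) / sum(A^k/k!, k=0..N) with N=6, A=1.25 = 0.0015

0.0015


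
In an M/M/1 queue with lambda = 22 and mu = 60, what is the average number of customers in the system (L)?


rho = 22/60; L = rho/(1-rho) = 0.58

0.58


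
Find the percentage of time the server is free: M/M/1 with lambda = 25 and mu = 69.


Idle fraction = (1 - rho) * 100 = (1 - 25/69) * 100 = 63.8%

63.8%


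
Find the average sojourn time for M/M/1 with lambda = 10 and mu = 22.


W = 1/(mu - lambda) = 1/(22 - 10) = 0.0833 hours

0.0833 hours


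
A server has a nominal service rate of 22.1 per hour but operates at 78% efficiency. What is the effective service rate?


Effective rate = mu * efficiency = 22.1 * 0.78 = 17.24 per hour

17.24 per hour


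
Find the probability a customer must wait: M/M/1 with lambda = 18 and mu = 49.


P(wait) = rho = lambda/mu = 18/49 = 0.3673

0.3673


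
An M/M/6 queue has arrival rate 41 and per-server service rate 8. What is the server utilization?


rho = lambda/(c*mu) = 41/(6*8) = 0.8542

0.8542


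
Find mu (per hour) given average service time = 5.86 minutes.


mu = 60 / avg_service_time = 60 / 5.86 = 10.24 per hour

10.24 per hour


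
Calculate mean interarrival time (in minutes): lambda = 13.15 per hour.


Mean interarrival time = 60/lambda = 60/13.15 = 4.56 minutes

4.56 minutes


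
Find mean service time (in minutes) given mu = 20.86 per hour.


Mean service time = 60/mu = 60/20.86 = 2.88 minutes

2.88 minutes


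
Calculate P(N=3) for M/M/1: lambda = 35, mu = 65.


rho = 35/65; P(n) = (1-rho)*rho^n = (1-35/65)*(35/65)^3 = 0.0721

0.0721


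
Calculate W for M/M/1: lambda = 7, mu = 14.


W = 1/(mu - lambda) = 1/(14 - 7) = 0.1429 hours

0.1429 hours


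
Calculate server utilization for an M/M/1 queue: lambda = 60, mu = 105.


rho = lambda/mu = 60/105 = 0.5714

0.5714


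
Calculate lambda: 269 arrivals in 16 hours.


lambda = total arrivals / time = 269 / 16 = 16.81 per hour

16.81 per hour


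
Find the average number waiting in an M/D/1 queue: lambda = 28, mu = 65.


M/D/1: Lq = rho^2 / (2*(1-rho)) where rho = 28/65; Lq = 0.16

0.16


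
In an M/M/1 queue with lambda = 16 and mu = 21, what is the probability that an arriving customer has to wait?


P(wait) = rho = lambda/mu = 16/21 = 0.7619

0.7619


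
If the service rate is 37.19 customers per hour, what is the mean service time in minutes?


Mean service time = 60/mu = 60/37.19 = 1.61 minutes

1.61 minutes


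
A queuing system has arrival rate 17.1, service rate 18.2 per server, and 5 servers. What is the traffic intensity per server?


rho = lambda / (c * mu) = 17.1 / (5 * 18.2) = 0.1879

0.1879


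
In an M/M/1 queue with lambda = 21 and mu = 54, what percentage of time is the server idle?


Idle fraction = (1 - rho) * 100 = (1 - 21/54) * 100 = 61.1%

61.1%


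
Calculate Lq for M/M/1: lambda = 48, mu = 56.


rho = 48/56; Lq = rho^2/(1-rho) = 5.14

5.14


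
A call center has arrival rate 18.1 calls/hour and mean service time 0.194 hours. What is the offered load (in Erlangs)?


Offered load a = lambda * E[S] = 18.1 * 0.194 = 3.51 Erlangs

3.51 Erlangs


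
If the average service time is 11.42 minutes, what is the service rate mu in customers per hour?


mu = 60 / avg_service_time = 60 / 11.42 = 5.25 per hour

5.25 per hour


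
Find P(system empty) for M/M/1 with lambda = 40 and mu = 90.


P0 = 1 - rho = 1 - 40/90 = 0.5556

0.5556


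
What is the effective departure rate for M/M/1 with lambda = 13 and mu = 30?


For a stable queue (lambda < mu), throughput = lambda = 13 per hour

13 per hour


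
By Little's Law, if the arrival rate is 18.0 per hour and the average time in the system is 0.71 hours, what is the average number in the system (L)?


L = lambda * W = 18.0 * 0.71 = 12.78

12.78


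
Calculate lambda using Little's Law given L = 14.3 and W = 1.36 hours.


lambda = L / W = 14.3 / 1.36 = 10.51 per hour

10.51 per hour


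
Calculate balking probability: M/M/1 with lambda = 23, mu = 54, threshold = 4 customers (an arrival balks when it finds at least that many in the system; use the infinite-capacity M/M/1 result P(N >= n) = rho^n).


P(N >= 4) = rho^4 = (23/54)^4 = 0.0329

0.0329


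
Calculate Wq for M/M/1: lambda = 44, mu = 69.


rho = 44/69; Wq = rho/(mu - lambda) = 0.0255 hours

0.0255 hours


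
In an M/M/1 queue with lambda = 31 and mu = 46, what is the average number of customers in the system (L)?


rho = 31/46; L = rho/(1-rho) = 2.07

2.07


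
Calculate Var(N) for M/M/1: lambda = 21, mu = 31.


rho = 21/31; Var(N) = rho/(1-rho)^2 = 6.51

6.51


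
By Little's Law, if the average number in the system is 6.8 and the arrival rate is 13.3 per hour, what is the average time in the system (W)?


W = L / lambda = 6.8 / 13.3 = 0.5113 hours

0.5113 hours


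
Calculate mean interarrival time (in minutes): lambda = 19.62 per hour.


Mean interarrival time = 60/lambda = 60/19.62 = 3.06 minutes

3.06 minutes


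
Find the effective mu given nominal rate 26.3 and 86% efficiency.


Effective rate = mu * efficiency = 26.3 * 0.86 = 22.62 per hour

22.62 per hour


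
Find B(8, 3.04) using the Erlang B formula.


B(N,A) = (A^N/N!) / sum(A^k/k!, k=0..N) with N=8, A=3.04 = 0.0087

0.0087


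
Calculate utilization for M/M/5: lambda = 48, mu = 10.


rho = lambda/(c*mu) = 48/(5*10) = 0.96

0.96


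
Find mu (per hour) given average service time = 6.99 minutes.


mu = 60 / avg_service_time = 60 / 6.99 = 8.58 per hour

8.58 per hour


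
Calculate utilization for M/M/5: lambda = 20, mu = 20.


rho = lambda/(c*mu) = 20/(5*20) = 0.2

0.2


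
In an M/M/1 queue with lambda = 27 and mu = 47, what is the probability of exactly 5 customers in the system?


rho = 27/47; P(n) = (1-rho)*rho^n = (1-27/47)*(27/47)^5 = 0.0266

0.0266


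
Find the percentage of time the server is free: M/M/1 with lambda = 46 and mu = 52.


Idle fraction = (1 - rho) * 100 = (1 - 46/52) * 100 = 11.5%

11.5%


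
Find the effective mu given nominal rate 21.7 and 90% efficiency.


Effective rate = mu * efficiency = 21.7 * 0.9 = 19.53 per hour

19.53 per hour


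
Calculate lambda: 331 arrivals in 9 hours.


lambda = total arrivals / time = 331 / 9 = 36.78 per hour

36.78 per hour


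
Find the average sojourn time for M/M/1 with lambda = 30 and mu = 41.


W = 1/(mu - lambda) = 1/(41 - 30) = 0.0909 hours

0.0909 hours


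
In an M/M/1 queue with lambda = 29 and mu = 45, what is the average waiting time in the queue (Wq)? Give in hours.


rho = 29/45; Wq = rho/(mu - lambda) = 0.0403 hours

0.0403 hours


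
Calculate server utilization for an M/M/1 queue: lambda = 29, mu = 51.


rho = lambda/mu = 29/51 = 0.5686

0.5686


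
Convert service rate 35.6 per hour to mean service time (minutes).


Mean service time = 60/mu = 60/35.6 = 1.69 minutes

1.69 minutes


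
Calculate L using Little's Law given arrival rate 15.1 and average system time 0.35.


L = lambda * W = 15.1 * 0.35 = 5.29

5.29


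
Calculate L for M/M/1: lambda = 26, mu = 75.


rho = 26/75; L = rho/(1-rho) = 0.53

0.53


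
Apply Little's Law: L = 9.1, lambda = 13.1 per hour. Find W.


W = L / lambda = 9.1 / 13.1 = 0.6947 hours

0.6947 hours


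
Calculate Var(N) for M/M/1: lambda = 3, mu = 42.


rho = 3/42; Var(N) = rho/(1-rho)^2 = 0.08

0.08


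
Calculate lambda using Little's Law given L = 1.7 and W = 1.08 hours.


lambda = L / W = 1.7 / 1.08 = 1.57 per hour

1.57 per hour


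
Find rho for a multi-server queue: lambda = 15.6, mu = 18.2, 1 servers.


rho = lambda / (c * mu) = 15.6 / (1 * 18.2) = 0.8571

0.8571


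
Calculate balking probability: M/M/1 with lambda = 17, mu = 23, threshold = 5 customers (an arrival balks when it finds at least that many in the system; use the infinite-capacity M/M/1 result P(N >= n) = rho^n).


P(N >= 5) = rho^5 = (17/23)^5 = 0.2206

0.2206


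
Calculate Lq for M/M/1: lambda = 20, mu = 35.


rho = 20/35; Lq = rho^2/(1-rho) = 0.76

0.76


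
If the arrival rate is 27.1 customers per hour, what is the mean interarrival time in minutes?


Mean interarrival time = 60/lambda = 60/27.1 = 2.21 minutes

2.21 minutes


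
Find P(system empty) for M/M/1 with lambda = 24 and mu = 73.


P0 = 1 - rho = 1 - 24/73 = 0.6712

0.6712


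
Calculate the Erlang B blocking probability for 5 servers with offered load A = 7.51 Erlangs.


B(N,A) = (A^N/N!) / sum(A^k/k!, k=0..N) with N=5, A=7.51 = 0.4536

0.4536


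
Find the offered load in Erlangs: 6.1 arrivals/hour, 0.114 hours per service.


Offered load a = lambda * E[S] = 6.1 * 0.114 = 0.7 Erlangs

0.7 Erlangs


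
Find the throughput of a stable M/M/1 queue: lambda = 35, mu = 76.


For a stable queue (lambda < mu), throughput = lambda = 35 per hour

35 per hour


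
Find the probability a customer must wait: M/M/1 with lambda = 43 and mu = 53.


P(wait) = rho = lambda/mu = 43/53 = 0.8113

0.8113


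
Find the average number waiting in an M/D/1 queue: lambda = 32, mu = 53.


M/D/1: Lq = rho^2 / (2*(1-rho)) where rho = 32/53; Lq = 0.46

0.46


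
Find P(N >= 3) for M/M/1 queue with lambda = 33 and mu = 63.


P(N >= 3) = rho^3 = (33/63)^3 = 0.1437

0.1437


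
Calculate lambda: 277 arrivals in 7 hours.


lambda = total arrivals / time = 277 / 7 = 39.57 per hour

39.57 per hour


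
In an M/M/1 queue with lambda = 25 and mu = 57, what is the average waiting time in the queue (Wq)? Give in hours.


rho = 25/57; Wq = rho/(mu - lambda) = 0.0137 hours

0.0137 hours


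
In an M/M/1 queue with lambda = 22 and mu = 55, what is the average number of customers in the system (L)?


rho = 22/55; L = rho/(1-rho) = 0.67

0.67


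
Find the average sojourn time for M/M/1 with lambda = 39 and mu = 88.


W = 1/(mu - lambda) = 1/(88 - 39) = 0.0204 hours

0.0204 hours


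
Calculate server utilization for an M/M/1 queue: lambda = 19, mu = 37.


rho = lambda/mu = 19/37 = 0.5135

0.5135


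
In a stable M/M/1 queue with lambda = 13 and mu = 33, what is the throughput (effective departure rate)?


For a stable queue (lambda < mu), throughput = lambda = 13 per hour

13 per hour


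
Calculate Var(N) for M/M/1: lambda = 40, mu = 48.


rho = 40/48; Var(N) = rho/(1-rho)^2 = 30.0

30.0


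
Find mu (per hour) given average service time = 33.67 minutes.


mu = 60 / avg_service_time = 60 / 33.67 = 1.78 per hour

1.78 per hour


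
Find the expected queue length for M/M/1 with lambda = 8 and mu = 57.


rho = 8/57; Lq = rho^2/(1-rho) = 0.02

0.02


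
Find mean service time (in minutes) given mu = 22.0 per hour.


Mean service time = 60/mu = 60/22.0 = 2.73 minutes

2.73 minutes


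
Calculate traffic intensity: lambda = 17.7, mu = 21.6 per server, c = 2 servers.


rho = lambda / (c * mu) = 17.7 / (2 * 21.6) = 0.4097

0.4097


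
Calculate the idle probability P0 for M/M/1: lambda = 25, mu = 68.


P0 = 1 - rho = 1 - 25/68 = 0.6324

0.6324


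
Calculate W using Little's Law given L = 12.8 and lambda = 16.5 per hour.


W = L / lambda = 12.8 / 16.5 = 0.7758 hours

0.7758 hours


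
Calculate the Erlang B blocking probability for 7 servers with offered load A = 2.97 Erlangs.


B(N,A) = (A^N/N!) / sum(A^k/k!, k=0..N) with N=7, A=2.97 = 0.021

0.021


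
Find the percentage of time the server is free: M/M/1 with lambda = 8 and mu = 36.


Idle fraction = (1 - rho) * 100 = (1 - 8/36) * 100 = 77.8%

77.8%


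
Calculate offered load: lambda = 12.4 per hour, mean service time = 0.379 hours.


Offered load a = lambda * E[S] = 12.4 * 0.379 = 4.7 Erlangs

4.7 Erlangs


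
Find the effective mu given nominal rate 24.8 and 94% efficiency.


Effective rate = mu * efficiency = 24.8 * 0.94 = 23.31 per hour

23.31 per hour


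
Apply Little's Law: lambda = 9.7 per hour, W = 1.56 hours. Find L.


L = lambda * W = 9.7 * 1.56 = 15.13

15.13


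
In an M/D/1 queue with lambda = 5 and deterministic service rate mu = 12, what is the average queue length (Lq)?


M/D/1: Lq = rho^2 / (2*(1-rho)) where rho = 5/12; Lq = 0.15

0.15


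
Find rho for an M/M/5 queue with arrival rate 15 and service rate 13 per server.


rho = lambda/(c*mu) = 15/(5*13) = 0.2308

0.2308


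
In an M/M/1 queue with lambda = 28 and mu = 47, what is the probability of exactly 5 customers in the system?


rho = 28/47; P(n) = (1-rho)*rho^n = (1-28/47)*(28/47)^5 = 0.0303

0.0303


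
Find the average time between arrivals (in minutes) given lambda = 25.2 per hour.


Mean interarrival time = 60/lambda = 60/25.2 = 2.38 minutes

2.38 minutes


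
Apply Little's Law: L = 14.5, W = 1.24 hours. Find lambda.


lambda = L / W = 14.5 / 1.24 = 11.69 per hour

11.69 per hour


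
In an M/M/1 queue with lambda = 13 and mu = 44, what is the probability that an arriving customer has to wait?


P(wait) = rho = lambda/mu = 13/44 = 0.2955

0.2955


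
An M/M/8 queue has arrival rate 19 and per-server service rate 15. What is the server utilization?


rho = lambda/(c*mu) = 19/(8*15) = 0.1583

0.1583


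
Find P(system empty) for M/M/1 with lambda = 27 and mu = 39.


P0 = 1 - rho = 1 - 27/39 = 0.3077

0.3077


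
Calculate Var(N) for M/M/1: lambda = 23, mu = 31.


rho = 23/31; Var(N) = rho/(1-rho)^2 = 11.14

11.14


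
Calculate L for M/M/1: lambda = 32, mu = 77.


rho = 32/77; L = rho/(1-rho) = 0.71

0.71


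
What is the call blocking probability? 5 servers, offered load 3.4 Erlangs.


B(N,A) = (A^N/N!) / sum(A^k/k!, k=0..N) with N=5, A=3.4 = 0.1452

0.1452


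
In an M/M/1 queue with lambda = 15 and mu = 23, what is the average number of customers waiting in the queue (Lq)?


rho = 15/23; Lq = rho^2/(1-rho) = 1.22

1.22


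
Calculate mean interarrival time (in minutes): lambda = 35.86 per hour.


Mean interarrival time = 60/lambda = 60/35.86 = 1.67 minutes

1.67 minutes


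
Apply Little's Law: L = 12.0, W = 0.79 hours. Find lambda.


lambda = L / W = 12.0 / 0.79 = 15.19 per hour

15.19 per hour


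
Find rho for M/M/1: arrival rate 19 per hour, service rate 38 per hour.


rho = lambda/mu = 19/38 = 0.5

0.5


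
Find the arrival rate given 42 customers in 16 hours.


lambda = total arrivals / time = 42 / 16 = 2.63 per hour

2.63 per hour


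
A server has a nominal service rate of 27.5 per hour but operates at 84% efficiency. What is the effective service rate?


Effective rate = mu * efficiency = 27.5 * 0.84 = 23.1 per hour

23.1 per hour


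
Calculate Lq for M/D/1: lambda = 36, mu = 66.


M/D/1: Lq = rho^2 / (2*(1-rho)) where rho = 36/66; Lq = 0.33

0.33


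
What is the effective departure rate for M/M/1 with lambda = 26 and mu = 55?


For a stable queue (lambda < mu), throughput = lambda = 26 per hour

26 per hour


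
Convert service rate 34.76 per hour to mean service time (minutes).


Mean service time = 60/mu = 60/34.76 = 1.73 minutes

1.73 minutes


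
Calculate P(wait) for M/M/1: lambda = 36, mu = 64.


P(wait) = rho = lambda/mu = 36/64 = 0.5625

0.5625


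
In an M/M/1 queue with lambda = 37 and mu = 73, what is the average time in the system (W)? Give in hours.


W = 1/(mu - lambda) = 1/(73 - 37) = 0.0278 hours

0.0278 hours


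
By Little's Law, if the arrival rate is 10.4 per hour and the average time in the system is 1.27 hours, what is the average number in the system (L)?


L = lambda * W = 10.4 * 1.27 = 13.21

13.21


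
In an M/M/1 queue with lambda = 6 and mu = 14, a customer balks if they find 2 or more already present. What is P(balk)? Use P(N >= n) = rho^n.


P(N >= 2) = rho^2 = (6/14)^2 = 0.1837

0.1837


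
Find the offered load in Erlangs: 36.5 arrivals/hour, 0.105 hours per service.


Offered load a = lambda * E[S] = 36.5 * 0.105 = 3.83 Erlangs

3.83 Erlangs


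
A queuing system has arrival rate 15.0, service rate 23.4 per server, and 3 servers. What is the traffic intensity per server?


rho = lambda / (c * mu) = 15.0 / (3 * 23.4) = 0.2137

0.2137


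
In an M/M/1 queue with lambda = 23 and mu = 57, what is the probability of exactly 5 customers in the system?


rho = 23/57; P(n) = (1-rho)*rho^n = (1-23/57)*(23/57)^5 = 0.0064

0.0064


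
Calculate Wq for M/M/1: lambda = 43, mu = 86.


rho = 43/86; Wq = rho/(mu - lambda) = 0.0116 hours

0.0116 hours


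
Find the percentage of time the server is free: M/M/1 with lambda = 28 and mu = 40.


Idle fraction = (1 - rho) * 100 = (1 - 28/40) * 100 = 30.0%

30.0%


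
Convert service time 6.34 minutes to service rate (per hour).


mu = 60 / avg_service_time = 60 / 6.34 = 9.46 per hour

9.46 per hour


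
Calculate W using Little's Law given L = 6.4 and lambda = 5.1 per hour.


W = L / lambda = 6.4 / 5.1 = 1.2549 hours

1.2549 hours


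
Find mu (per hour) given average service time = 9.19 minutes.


mu = 60 / avg_service_time = 60 / 9.19 = 6.53 per hour

6.53 per hour


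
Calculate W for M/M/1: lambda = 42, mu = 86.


W = 1/(mu - lambda) = 1/(86 - 42) = 0.0227 hours

0.0227 hours


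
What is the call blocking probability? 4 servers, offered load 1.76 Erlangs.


B(N,A) = (A^N/N!) / sum(A^k/k!, k=0..N) with N=4, A=1.76 = 0.0712

0.0712


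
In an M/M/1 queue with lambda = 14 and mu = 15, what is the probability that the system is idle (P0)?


P0 = 1 - rho = 1 - 14/15 = 0.0667

0.0667


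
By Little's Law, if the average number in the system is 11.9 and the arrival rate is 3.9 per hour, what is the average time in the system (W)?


W = L / lambda = 11.9 / 3.9 = 3.0513 hours

3.0513 hours


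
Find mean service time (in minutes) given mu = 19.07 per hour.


Mean service time = 60/mu = 60/19.07 = 3.15 minutes

3.15 minutes


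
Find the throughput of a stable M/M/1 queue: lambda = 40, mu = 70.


For a stable queue (lambda < mu), throughput = lambda = 40 per hour

40 per hour


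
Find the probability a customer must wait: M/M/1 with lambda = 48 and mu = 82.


P(wait) = rho = lambda/mu = 48/82 = 0.5854

0.5854


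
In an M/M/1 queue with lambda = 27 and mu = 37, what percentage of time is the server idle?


Idle fraction = (1 - rho) * 100 = (1 - 27/37) * 100 = 27.0%

27.0%


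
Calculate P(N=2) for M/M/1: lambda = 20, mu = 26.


rho = 20/26; P(n) = (1-rho)*rho^n = (1-20/26)*(20/26)^2 = 0.1365

0.1365


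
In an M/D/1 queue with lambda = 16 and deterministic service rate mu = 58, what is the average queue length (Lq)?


M/D/1: Lq = rho^2 / (2*(1-rho)) where rho = 16/58; Lq = 0.05

0.05


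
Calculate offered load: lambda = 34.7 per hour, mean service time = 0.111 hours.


Offered load a = lambda * E[S] = 34.7 * 0.111 = 3.85 Erlangs

3.85 Erlangs


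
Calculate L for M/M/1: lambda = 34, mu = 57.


rho = 34/57; L = rho/(1-rho) = 1.48

1.48


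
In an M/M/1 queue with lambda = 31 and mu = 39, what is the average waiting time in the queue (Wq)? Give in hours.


rho = 31/39; Wq = rho/(mu - lambda) = 0.0994 hours

0.0994 hours


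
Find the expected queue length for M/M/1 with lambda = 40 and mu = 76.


rho = 40/76; Lq = rho^2/(1-rho) = 0.58

0.58


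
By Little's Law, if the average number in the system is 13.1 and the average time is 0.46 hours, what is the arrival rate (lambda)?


lambda = L / W = 13.1 / 0.46 = 28.48 per hour

28.48 per hour


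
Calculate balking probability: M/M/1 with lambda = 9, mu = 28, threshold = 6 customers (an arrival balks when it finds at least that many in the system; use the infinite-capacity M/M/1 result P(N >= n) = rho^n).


P(N >= 6) = rho^6 = (9/28)^6 = 0.0011

0.0011


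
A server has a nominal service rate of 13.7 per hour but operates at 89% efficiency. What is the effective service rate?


Effective rate = mu * efficiency = 13.7 * 0.89 = 12.19 per hour

12.19 per hour


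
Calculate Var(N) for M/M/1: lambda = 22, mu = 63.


rho = 22/63; Var(N) = rho/(1-rho)^2 = 0.82

0.82


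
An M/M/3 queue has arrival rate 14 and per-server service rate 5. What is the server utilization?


rho = lambda/(c*mu) = 14/(3*5) = 0.9333

0.9333


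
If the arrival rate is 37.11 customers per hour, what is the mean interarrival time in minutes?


Mean interarrival time = 60/lambda = 60/37.11 = 1.62 minutes

1.62 minutes


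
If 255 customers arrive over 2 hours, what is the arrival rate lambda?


lambda = total arrivals / time = 255 / 2 = 127.5 per hour

127.5 per hour


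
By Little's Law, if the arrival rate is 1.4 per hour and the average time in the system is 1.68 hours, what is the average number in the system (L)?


L = lambda * W = 1.4 * 1.68 = 2.35

2.35


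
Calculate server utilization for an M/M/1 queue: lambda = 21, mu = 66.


rho = lambda/mu = 21/66 = 0.3182

0.3182


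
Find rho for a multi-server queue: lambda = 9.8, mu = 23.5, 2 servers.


rho = lambda / (c * mu) = 9.8 / (2 * 23.5) = 0.2085

0.2085


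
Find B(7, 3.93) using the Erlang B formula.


B(N,A) = (A^N/N!) / sum(A^k/k!, k=0..N) with N=7, A=3.93 = 0.0592

0.0592


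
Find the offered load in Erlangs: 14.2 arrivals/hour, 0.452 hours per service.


Offered load a = lambda * E[S] = 14.2 * 0.452 = 6.42 Erlangs

6.42 Erlangs


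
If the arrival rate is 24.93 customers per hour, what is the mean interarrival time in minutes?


Mean interarrival time = 60/lambda = 60/24.93 = 2.41 minutes

2.41 minutes


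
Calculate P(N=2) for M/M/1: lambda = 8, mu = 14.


rho = 8/14; P(n) = (1-rho)*rho^n = (1-8/14)*(8/14)^2 = 0.1399

0.1399


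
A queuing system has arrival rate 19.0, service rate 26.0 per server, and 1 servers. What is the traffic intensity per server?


rho = lambda / (c * mu) = 19.0 / (1 * 26.0) = 0.7308

0.7308


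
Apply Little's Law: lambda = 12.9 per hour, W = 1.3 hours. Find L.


L = lambda * W = 12.9 * 1.3 = 16.77

16.77


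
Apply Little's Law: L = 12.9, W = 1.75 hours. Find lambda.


lambda = L / W = 12.9 / 1.75 = 7.37 per hour

7.37 per hour


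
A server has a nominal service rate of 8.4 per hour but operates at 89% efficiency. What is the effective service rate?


Effective rate = mu * efficiency = 8.4 * 0.89 = 7.48 per hour

7.48 per hour


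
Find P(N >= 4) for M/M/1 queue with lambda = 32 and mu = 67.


P(N >= 4) = rho^4 = (32/67)^4 = 0.052

0.052


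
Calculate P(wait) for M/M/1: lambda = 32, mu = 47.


P(wait) = rho = lambda/mu = 32/47 = 0.6809

0.6809


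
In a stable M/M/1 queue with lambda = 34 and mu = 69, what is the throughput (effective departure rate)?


For a stable queue (lambda < mu), throughput = lambda = 34 per hour

34 per hour


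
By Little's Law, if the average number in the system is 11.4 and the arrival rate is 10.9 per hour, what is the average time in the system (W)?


W = L / lambda = 11.4 / 10.9 = 1.0459 hours

1.0459 hours


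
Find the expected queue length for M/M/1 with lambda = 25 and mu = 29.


rho = 25/29; Lq = rho^2/(1-rho) = 5.39

5.39


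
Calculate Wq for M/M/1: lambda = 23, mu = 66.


rho = 23/66; Wq = rho/(mu - lambda) = 0.0081 hours

0.0081 hours


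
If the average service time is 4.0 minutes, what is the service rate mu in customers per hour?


mu = 60 / avg_service_time = 60 / 4.0 = 15.0 per hour

15.0 per hour


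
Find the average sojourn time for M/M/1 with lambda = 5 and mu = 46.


W = 1/(mu - lambda) = 1/(46 - 5) = 0.0244 hours

0.0244 hours


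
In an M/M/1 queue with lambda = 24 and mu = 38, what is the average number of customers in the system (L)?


rho = 24/38; L = rho/(1-rho) = 1.71

1.71


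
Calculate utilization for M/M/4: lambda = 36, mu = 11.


rho = lambda/(c*mu) = 36/(4*11) = 0.8182

0.8182


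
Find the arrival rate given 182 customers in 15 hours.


lambda = total arrivals / time = 182 / 15 = 12.13 per hour

12.13 per hour


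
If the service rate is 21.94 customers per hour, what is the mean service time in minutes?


Mean service time = 60/mu = 60/21.94 = 2.73 minutes

2.73 minutes


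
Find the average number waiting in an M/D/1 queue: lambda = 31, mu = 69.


M/D/1: Lq = rho^2 / (2*(1-rho)) where rho = 31/69; Lq = 0.18

0.18


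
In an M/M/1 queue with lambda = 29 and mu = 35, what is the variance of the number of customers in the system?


rho = 29/35; Var(N) = rho/(1-rho)^2 = 28.19

28.19


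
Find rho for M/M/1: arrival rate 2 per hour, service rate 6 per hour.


rho = lambda/mu = 2/6 = 0.3333

0.3333


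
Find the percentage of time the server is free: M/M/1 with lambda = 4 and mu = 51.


Idle fraction = (1 - rho) * 100 = (1 - 4/51) * 100 = 92.2%

92.2%


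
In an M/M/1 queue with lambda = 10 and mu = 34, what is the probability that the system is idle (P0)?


P0 = 1 - rho = 1 - 10/34 = 0.7059

0.7059


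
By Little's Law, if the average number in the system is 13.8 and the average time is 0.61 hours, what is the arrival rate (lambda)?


lambda = L / W = 13.8 / 0.61 = 22.62 per hour

22.62 per hour


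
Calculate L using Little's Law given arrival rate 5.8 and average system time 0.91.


L = lambda * W = 5.8 * 0.91 = 5.28

5.28


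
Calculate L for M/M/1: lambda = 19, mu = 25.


rho = 19/25; L = rho/(1-rho) = 3.17

3.17


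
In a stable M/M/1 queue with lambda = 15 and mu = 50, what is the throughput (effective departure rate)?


For a stable queue (lambda < mu), throughput = lambda = 15 per hour

15 per hour


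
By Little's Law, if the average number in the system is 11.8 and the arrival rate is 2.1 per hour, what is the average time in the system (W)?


W = L / lambda = 11.8 / 2.1 = 5.619 hours

5.619 hours


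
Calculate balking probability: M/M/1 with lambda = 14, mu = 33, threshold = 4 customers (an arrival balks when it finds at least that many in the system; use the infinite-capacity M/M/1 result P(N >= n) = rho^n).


P(N >= 4) = rho^4 = (14/33)^4 = 0.0324

0.0324


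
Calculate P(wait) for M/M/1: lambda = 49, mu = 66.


P(wait) = rho = lambda/mu = 49/66 = 0.7424

0.7424


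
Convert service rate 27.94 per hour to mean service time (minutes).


Mean service time = 60/mu = 60/27.94 = 2.15 minutes

2.15 minutes


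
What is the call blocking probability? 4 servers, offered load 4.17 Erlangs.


B(N,A) = (A^N/N!) / sum(A^k/k!, k=0..N) with N=4, A=4.17 = 0.3268

0.3268


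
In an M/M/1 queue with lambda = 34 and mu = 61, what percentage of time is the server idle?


Idle fraction = (1 - rho) * 100 = (1 - 34/61) * 100 = 44.3%

44.3%


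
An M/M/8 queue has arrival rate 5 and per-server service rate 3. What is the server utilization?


rho = lambda/(c*mu) = 5/(8*3) = 0.2083

0.2083


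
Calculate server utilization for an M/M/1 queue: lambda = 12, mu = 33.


rho = lambda/mu = 12/33 = 0.3636

0.3636


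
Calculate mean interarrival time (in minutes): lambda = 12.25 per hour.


Mean interarrival time = 60/lambda = 60/12.25 = 4.9 minutes

4.9 minutes


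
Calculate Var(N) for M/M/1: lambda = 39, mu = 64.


rho = 39/64; Var(N) = rho/(1-rho)^2 = 3.99

3.99


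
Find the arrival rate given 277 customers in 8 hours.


lambda = total arrivals / time = 277 / 8 = 34.63 per hour

34.63 per hour


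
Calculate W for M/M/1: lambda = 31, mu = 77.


W = 1/(mu - lambda) = 1/(77 - 31) = 0.0217 hours

0.0217 hours


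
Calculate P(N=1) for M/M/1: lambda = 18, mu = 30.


rho = 18/30; P(n) = (1-rho)*rho^n = (1-18/30)*(18/30)^1 = 0.24

0.24


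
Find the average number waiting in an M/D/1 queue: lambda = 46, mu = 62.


M/D/1: Lq = rho^2 / (2*(1-rho)) where rho = 46/62; Lq = 1.07

1.07


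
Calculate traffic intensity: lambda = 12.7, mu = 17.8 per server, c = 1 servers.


rho = lambda / (c * mu) = 12.7 / (1 * 17.8) = 0.7135

0.7135


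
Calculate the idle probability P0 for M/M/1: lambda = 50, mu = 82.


P0 = 1 - rho = 1 - 50/82 = 0.3902

0.3902


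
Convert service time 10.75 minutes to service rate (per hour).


mu = 60 / avg_service_time = 60 / 10.75 = 5.58 per hour

5.58 per hour


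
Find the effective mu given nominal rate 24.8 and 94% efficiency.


Effective rate = mu * efficiency = 24.8 * 0.94 = 23.31 per hour

23.31 per hour


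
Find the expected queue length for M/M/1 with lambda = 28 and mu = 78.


rho = 28/78; Lq = rho^2/(1-rho) = 0.2

0.2
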